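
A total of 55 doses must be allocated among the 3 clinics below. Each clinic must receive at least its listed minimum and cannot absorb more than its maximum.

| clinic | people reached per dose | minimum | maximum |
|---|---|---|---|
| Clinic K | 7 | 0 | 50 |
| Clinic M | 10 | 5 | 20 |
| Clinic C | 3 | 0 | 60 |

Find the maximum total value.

445

Meeting every minimum uses 0+5+0 = 5 doses, leaving 50.
Highest people reached per dose first: Clinic M 10 > Clinic K 7 > Clinic C 3.
Clinic M: +15 to 20 (cap) ; 35 left.
Clinic K has room for 50 more but only 35 remain, so it gets 35.
Total = 7×35 + 10×20 = 445.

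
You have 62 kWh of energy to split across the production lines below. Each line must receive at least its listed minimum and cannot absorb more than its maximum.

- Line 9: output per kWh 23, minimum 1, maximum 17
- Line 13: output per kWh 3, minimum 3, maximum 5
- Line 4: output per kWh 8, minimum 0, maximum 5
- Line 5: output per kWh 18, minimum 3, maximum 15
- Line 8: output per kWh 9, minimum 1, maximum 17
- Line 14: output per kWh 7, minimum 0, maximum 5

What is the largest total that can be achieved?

898

Meeting every minimum uses 1+3+0+3+1+0 = 8 kWh, leaving 54.
Rank by output per kWh: Line 9 23 > Line 5 18 > Line 8 9 > Line 4 8 > Line 14 7 > Line 13 3.
Line 9 takes 16 more to reach its cap of 17 — 38 left.
Line 5: +12 to 15 (cap) — 26 left.
Line 8: +16 to 17 (cap) — 10 left.
Give Line 4 5 more to hit its cap of 5 — 5 left.
Give Line 14 5 more to hit its cap of 5 — 0 left.
Total = 23×17 + 3×3 + 8×5 + 18×15 + 9×17 + 7×5 = 898.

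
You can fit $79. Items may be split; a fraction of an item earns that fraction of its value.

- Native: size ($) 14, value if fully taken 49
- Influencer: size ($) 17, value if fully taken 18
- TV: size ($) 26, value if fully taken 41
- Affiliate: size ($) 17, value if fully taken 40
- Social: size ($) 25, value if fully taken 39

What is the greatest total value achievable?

Best value per unit of size first: Native 49/14≈3.5, Affiliate 40/17≈2.35, TV 41/26≈1.58, Social 39/25≈1.56, Influencer 18/17≈1.06.
All 14 $ of Native fit (value 49) → 65 remain.
Take all of Affiliate (17 $, value 40) → 48 $ left.
TV: take in full, 26 $ for value 41 → 22 left.
22 $ left: a 22/25 share of Social gives 39×22/25 = 34.32.
Total value = 164.32.

164.32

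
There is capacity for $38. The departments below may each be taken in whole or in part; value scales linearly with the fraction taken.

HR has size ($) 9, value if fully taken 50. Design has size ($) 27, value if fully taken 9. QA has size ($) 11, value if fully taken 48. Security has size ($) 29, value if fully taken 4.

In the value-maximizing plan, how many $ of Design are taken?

Sort by value density: HR 50/9≈5.56, QA 48/11≈4.36, Design 9/27≈0.333, Security 4/29≈0.138.
All 9 $ of HR fit (value 50) ; 29 remain.
QA: take in full, 11 $ for value 48 ; 18 left.
Fill the last 18 $ with part of Design: 18/27 of it earns 6.

18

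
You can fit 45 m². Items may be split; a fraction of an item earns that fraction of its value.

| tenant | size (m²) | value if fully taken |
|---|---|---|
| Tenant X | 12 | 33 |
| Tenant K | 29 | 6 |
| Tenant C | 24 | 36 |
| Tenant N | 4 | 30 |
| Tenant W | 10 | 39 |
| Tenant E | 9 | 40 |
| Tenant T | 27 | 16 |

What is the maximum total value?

157

Sort by value density: Tenant N 30/4≈7.5, Tenant E 40/9≈4.44, Tenant W 39/10≈3.9, Tenant X 33/12≈2.75, Tenant C 36/24≈1.5, Tenant T 16/27≈0.593, Tenant K 6/29≈0.207.
All 4 m² of Tenant N fit (value 30) ; 41 remain.
Tenant E: take in full, 9 m² for value 40 ; 32 left.
Take all of Tenant W (10 m², value 39) ; 22 m² left.
Take all of Tenant X (12 m², value 33) ; 10 m² left.
10 m² left: a 10/24 share of Tenant C gives 36×10/24 = 15.
Total value = 157.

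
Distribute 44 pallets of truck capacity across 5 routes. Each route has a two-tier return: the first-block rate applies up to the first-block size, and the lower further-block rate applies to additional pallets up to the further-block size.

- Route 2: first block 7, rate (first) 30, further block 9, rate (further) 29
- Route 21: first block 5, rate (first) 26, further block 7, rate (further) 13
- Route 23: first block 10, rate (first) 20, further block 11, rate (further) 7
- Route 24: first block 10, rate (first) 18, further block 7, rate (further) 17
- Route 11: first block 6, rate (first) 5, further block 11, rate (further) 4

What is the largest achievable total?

Rank every tier by rate: Route 2/first 30 > Route 2/second 29 > Route 21/first 26 > Route 23/first 20 > Route 24/first 18 > Route 24/second 17 > Route 21/second 13 > Route 23/second 7 > Route 11/first 5 > Route 11/second 4.
Route 2/first (30): +7 → 37 left.
Route 2/second (29): +9 → 28 left.
Fill Route 21 first block (5 at 26) → 23 left.
Route 23 first at 20: fill all 10 → 13 left.
Route 24 first at 18: fill all 10 → 3 left.
Route 24/second: +3 of 7 at 17; pool empty.
Total = 30×7 + 29×9 + 26×5 + 20×10 + 18×10 + 17×3 = 1032.

1032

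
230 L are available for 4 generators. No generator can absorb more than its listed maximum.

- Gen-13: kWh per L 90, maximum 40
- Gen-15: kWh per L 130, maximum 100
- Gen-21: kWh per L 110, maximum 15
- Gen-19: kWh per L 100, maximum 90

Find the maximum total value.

25900

Order the generators by kWh per L: Gen-15 130 > Gen-21 110 > Gen-19 100 > Gen-13 90.
Give Gen-15 100 to hit its cap of 100 → 130 left.
Give Gen-21 15 to hit its cap of 15 → 115 left.
Give Gen-19 90 to hit its cap of 90 → 25 left.
Gen-13: +25 (room for 40) → 25. Pool exhausted.
Total = 90×25 + 130×100 + 110×15 + 100×90 = 25900.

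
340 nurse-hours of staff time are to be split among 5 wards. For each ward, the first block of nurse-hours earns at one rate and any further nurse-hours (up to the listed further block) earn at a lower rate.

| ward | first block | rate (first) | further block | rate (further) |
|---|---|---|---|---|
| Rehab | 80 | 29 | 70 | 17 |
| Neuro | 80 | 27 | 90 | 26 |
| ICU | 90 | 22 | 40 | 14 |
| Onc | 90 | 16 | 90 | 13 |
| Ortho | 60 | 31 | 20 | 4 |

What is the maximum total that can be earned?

9340

Treat each block as its own option and order by rate: Ortho/tier1 31 > Rehab/tier1 29 > Neuro/tier1 27 > Neuro/tier2 26 > ICU/tier1 22 > Rehab/tier2 17 > Onc/tier1 16 > ICU/tier2 14 > Onc/tier2 13 > Ortho/tier2 4.
Fill Ortho tier1 block (60 at 31) → 280 left.
Rehab tier1 at 29: fill all 80 → 200 left.
Neuro/tier1 (27): +80 → 120 left.
Fill Neuro tier2 block (90 at 26) → 30 left.
ICU/tier1: +30 of 90 at 22; pool empty.
Total = 31×60 + 29×80 + 27×80 + 26×90 + 22×30 = 9340.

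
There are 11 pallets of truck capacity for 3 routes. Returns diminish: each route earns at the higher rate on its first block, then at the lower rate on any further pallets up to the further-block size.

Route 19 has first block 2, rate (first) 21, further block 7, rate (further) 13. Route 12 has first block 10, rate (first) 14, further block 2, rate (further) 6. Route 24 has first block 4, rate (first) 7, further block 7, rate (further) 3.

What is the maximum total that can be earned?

Order all 6 blocks by rate: Route 19/T1 21 > Route 12/T1 14 > Route 19/T2 13 > Route 24/T1 7 > Route 12/T2 6 > Route 24/T2 3.
Route 19/T1 (21): +2 → 9 left.
9 remain; put them into Route 12 T1 at 14.
Total = 21×2 + 14×9 = 168.

168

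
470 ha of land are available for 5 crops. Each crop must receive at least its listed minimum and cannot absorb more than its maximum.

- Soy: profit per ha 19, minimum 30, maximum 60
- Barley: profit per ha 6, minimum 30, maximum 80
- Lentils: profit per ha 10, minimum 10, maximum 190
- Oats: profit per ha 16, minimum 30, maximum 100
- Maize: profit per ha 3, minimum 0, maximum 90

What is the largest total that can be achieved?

5240

Meeting every minimum uses 30+30+10+30+0 = 100 ha, leaving 370.
Highest profit per ha first: Soy 19 > Oats 16 > Lentils 10 > Barley 6 > Maize 3.
Soy: +30 to 60 (cap) → 340 left.
Oats takes 70 more to reach its cap of 100 → 270 left.
Lentils takes 180 more to reach its cap of 190 → 90 left.
Give Barley 50 more to hit its cap of 80 → 40 left.
Only 40 left; Maize takes them to reach 40.
Total = 19×60 + 6×80 + 10×190 + 16×100 + 3×40 = 5240.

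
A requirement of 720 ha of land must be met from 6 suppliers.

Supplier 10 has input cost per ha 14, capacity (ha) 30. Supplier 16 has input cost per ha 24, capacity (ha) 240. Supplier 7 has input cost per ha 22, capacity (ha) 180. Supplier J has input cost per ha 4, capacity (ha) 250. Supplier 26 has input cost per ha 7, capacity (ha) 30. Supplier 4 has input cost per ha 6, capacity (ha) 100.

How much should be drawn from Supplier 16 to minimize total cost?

130

Fill from the cheapest supplier first.
Supplier J at 4: take all 250 ha → 470 still needed.
Supplier 4 (6): use full 100 → 370 ha to go.
Supplier 26 at 7: take all 30 ha → 340 still needed.
Supplier 10 at 14: take all 30 ha → 310 still needed.
Take 180 from Supplier 7 at 22 → need 130 more.
Take 130 from Supplier 16 at 24 to finish.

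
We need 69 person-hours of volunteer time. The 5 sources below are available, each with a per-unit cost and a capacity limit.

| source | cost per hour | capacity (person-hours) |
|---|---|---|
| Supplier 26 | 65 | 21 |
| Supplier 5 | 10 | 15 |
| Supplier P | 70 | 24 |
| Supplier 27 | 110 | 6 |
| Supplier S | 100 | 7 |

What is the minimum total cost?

4115

Cheapest first:
Supplier 5 at 10: take all 15 person-hours — 54 still needed.
Supplier 26 at 65: take all 21 person-hours — 33 still needed.
Supplier P at 70: take all 24 person-hours — 9 still needed.
Supplier S (100): use full 7 — 2 person-hours to go.
Take 2 from Supplier 27 at 110 to finish.
Cost = 15×10 + 21×65 + 24×70 + 7×100 + 2×110 = 4115.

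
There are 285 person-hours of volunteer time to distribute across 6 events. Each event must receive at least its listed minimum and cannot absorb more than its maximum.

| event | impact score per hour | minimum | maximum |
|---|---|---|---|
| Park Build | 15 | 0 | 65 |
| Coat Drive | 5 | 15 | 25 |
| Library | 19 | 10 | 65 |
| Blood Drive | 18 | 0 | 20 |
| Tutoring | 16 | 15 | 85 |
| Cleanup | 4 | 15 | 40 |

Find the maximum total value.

Meeting every minimum uses 0+15+10+0+15+15 = 55 person-hours, leaving 230.
Order the events by impact score per hour: Library 19 > Blood Drive 18 > Tutoring 16 > Park Build 15 > Coat Drive 5 > Cleanup 4.
Give Library 55 more to hit its cap of 65 → 175 left.
Blood Drive takes 20 more to reach its cap of 20 → 155 left.
Tutoring: +70 to 85 (cap) → 85 left.
Park Build takes 65 more to reach its cap of 65 → 20 left.
Coat Drive: +10 to 25 (cap) → 10 left.
Cleanup has room for 25 more but only 10 remain, so it gets 25.
Total = 15×65 + 5×25 + 19×65 + 18×20 + 16×85 + 4×25 = 4155.

4155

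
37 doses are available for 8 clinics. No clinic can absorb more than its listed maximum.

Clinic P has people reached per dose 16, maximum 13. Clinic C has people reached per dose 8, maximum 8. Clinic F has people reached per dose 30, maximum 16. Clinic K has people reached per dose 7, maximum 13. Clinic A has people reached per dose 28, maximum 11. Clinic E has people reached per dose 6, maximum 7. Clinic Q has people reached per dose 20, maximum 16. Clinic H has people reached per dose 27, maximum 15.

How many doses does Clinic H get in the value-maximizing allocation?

Rank by people reached per dose: Clinic F 30 > Clinic A 28 > Clinic H 27 > Clinic Q 20 > Clinic P 16 > Clinic C 8 > Clinic K 7 > Clinic E 6.
Clinic F: +16 to 16 (cap) — 21 left.
Clinic A: +11 to 11 (cap) — 10 left.
Clinic H has room for 15 but only 10 remain, so it gets 10.

10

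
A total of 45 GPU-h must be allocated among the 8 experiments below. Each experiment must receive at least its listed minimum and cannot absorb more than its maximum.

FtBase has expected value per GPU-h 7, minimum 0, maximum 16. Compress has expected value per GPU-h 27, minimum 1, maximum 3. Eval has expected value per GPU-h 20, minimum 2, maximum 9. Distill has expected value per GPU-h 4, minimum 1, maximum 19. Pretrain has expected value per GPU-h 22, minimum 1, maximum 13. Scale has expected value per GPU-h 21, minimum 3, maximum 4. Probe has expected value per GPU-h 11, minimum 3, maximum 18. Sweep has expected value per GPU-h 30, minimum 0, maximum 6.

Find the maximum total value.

Meeting every minimum uses 0+1+2+1+1+3+3+0 = 11 GPU-h, leaving 34.
Rank by expected value per GPU-h: Sweep 30 > Compress 27 > Pretrain 22 > Scale 21 > Eval 20 > Probe 11 > FtBase 7 > Distill 4.
Sweep takes 6 more to reach its cap of 6 → 28 left.
Give Compress 2 more to hit its cap of 3 → 26 left.
Pretrain: +12 to 13 (cap) → 14 left.
Give Scale 1 more to hit its cap of 4 → 13 left.
Eval: +7 to 9 (cap) → 6 left.
Probe: +6 (room for 15) → 9. Pool exhausted.
Total = 27×3 + 20×9 + 4×1 + 22×13 + 21×4 + 11×9 + 30×6 = 914.

914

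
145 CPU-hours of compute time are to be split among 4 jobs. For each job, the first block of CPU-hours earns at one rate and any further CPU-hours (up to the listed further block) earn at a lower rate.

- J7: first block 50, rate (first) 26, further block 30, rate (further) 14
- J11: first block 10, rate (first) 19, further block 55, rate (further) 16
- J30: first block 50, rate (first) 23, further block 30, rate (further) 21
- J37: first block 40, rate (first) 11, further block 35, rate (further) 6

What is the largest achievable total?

3350

Rank every tier by rate: J7/T1 26 > J30/T1 23 > J30/T2 21 > J11/T1 19 > J11/T2 16 > J7/T2 14 > J37/T1 11 > J37/T2 6.
Fill J7 T1 block (50 at 26) → 95 left.
Fill J30 T1 block (50 at 23) → 45 left.
Fill J30 T2 block (30 at 21) → 15 left.
J11 T1 at 19: fill all 10 → 5 left.
J11 T2 at 16: only 5 left, fill 5.
Total = 26×50 + 23×50 + 21×30 + 19×10 + 16×5 = 3350.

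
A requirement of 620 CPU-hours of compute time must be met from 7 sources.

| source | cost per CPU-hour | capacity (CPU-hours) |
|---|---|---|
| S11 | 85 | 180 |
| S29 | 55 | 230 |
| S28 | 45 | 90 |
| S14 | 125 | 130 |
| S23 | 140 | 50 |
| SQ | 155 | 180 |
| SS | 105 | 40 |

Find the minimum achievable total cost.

46200

Use sources in increasing cost order.
S28 at 45: take all 90 CPU-hours — 530 still needed.
S29 at 55: take all 230 CPU-hours — 300 still needed.
Take 180 from S11 at 85 — need 120 more.
SS (105): use full 40 — 80 CPU-hours to go.
S14 at 125: take 80 of its 130 — requirement met.
S23, SQ: unused.
Cost = 90×45 + 230×55 + 180×85 + 40×105 + 80×125 = 46200.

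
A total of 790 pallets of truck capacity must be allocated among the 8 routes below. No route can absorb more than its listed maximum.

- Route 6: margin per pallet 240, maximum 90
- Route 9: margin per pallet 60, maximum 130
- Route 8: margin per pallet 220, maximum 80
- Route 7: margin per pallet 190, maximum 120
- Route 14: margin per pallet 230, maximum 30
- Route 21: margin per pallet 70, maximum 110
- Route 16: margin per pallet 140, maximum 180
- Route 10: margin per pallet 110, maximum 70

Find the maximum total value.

116100

Rank by margin per pallet: Route 6 240 > Route 14 230 > Route 8 220 > Route 7 190 > Route 16 140 > Route 10 110 > Route 21 70 > Route 9 60.
Give Route 6 90 to hit its cap of 90 — 700 left.
Route 14: +30 to 30 (cap) — 670 left.
Give Route 8 80 to hit its cap of 80 — 590 left.
Route 7: +120 to 120 (cap) — 470 left.
Route 16 takes 180 to reach its cap of 180 — 290 left.
Route 10 takes 70 to reach its cap of 70 — 220 left.
Route 21: +110 to 110 (cap) — 110 left.
Only 110 left; Route 9 takes them to reach 110.
Total = 240×90 + 60×110 + 220×80 + 190×120 + 230×30 + 70×110 + 140×180 + 110×70 = 116100.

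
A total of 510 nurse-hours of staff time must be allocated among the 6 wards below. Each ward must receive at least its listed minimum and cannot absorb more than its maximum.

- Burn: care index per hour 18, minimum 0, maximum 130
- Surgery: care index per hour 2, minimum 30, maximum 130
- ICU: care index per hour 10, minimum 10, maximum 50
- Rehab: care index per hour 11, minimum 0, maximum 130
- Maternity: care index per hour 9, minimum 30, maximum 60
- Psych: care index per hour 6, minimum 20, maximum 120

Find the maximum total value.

Meeting every minimum uses 0+30+10+0+30+20 = 90 nurse-hours, leaving 420.
Highest care index per hour first: Burn 18 > Rehab 11 > ICU 10 > Maternity 9 > Psych 6 > Surgery 2.
Burn: +130 to 130 (cap) → 290 left.
Rehab takes 130 more to reach its cap of 130 → 160 left.
Give ICU 40 more to hit its cap of 50 → 120 left.
Give Maternity 30 more to hit its cap of 60 → 90 left.
Psych: +90 (room for 100) → 110. Pool exhausted.
Total = 18×130 + 2×30 + 10×50 + 11×130 + 9×60 + 6×110 = 5530.

5530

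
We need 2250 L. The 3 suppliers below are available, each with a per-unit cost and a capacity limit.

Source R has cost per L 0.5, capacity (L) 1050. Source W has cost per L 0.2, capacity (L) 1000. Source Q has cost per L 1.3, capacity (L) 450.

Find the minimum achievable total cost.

Use suppliers in increasing cost order.
Source W at 0.2: take all 1000 L ; 1250 still needed.
Take 1050 from Source R at 0.5 ; need 200 more.
Source Q (1.3): take the remaining 200 ; done.
Cost = 1000×0.2 + 1050×0.5 + 200×1.3 = 985.

985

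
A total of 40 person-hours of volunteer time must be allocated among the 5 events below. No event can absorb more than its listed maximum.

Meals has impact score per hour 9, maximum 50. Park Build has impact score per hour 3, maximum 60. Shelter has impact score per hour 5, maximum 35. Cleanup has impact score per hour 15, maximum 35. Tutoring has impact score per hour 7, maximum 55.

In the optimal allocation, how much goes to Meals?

5

Order the events by impact score per hour: Cleanup 15 > Meals 9 > Tutoring 7 > Shelter 5 > Park Build 3.
Cleanup: +35 to 35 (cap) — 5 left.
Meals has room for 50 but only 5 remain, so it gets 5.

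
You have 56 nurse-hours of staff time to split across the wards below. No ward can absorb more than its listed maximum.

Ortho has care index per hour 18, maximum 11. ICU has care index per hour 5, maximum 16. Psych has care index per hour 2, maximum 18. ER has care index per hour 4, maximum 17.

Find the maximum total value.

370

Highest care index per hour first: Ortho 18 > ICU 5 > ER 4 > Psych 2.
Ortho takes 11 to reach its cap of 11 — 45 left.
Give ICU 16 to hit its cap of 16 — 29 left.
ER: +17 to 17 (cap) — 12 left.
Psych: +12 (room for 18) → 12. Pool exhausted.
Total = 18×11 + 5×16 + 2×12 + 4×17 = 370.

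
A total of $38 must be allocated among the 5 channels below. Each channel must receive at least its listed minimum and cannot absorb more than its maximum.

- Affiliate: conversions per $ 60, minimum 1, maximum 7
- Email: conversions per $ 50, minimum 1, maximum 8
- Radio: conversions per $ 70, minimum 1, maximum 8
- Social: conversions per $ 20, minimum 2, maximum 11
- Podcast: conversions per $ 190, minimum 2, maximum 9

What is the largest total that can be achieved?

3210

Meeting every minimum uses 1+1+1+2+2 = 7 $, leaving 31.
Order the channels by conversions per $: Podcast 190 > Radio 70 > Affiliate 60 > Email 50 > Social 20.
Podcast takes 7 more to reach its cap of 9 ; 24 left.
Radio takes 7 more to reach its cap of 8 ; 17 left.
Affiliate takes 6 more to reach its cap of 7 ; 11 left.
Email takes 7 more to reach its cap of 8 ; 4 left.
Social has room for 9 more but only 4 remain, so it gets 6.
Total = 60×7 + 50×8 + 70×8 + 20×6 + 190×9 = 3210.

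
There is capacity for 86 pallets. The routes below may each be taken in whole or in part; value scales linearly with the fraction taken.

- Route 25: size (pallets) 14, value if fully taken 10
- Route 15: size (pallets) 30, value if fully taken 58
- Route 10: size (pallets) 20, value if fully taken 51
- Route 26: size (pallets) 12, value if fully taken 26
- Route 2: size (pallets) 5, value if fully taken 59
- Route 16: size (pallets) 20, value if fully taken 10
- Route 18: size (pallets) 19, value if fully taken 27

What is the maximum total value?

Rank by value-to-size ratio: Route 2 59/5≈11.8, Route 10 51/20≈2.55, Route 26 26/12≈2.17, Route 15 58/30≈1.93, Route 18 27/19≈1.42, Route 25 10/14≈0.714, Route 16 10/20≈0.5.
Route 2: take in full, 5 pallets for value 59 → 81 left.
Take all of Route 10 (20 pallets, value 51) → 61 pallets left.
All 12 pallets of Route 26 fit (value 26) → 49 remain.
All 30 pallets of Route 15 fit (value 58) → 19 remain.
Route 18: take in full, 19 pallets for value 27 → 0 left.
Total value = 221.

221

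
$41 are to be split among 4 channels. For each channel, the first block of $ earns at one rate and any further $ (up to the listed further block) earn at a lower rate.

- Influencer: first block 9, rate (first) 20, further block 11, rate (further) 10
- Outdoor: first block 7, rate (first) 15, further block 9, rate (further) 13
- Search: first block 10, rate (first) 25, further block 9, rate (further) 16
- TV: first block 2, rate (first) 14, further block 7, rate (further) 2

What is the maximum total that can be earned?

759

Order all 8 blocks by rate: Search/tier1 25 > Influencer/tier1 20 > Search/tier2 16 > Outdoor/tier1 15 > TV/tier1 14 > Outdoor/tier2 13 > Influencer/tier2 10 > TV/tier2 2.
Search/tier1 (25): +10 — 31 left.
Influencer tier1 at 20: fill all 9 — 22 left.
Search tier2 at 16: fill all 9 — 13 left.
Outdoor tier1 at 15: fill all 7 — 6 left.
TV tier1 at 14: fill all 2 — 4 left.
Outdoor/tier2: +4 of 9 at 13; pool empty.
Total = 25×10 + 20×9 + 16×9 + 15×7 + 14×2 + 13×4 = 759.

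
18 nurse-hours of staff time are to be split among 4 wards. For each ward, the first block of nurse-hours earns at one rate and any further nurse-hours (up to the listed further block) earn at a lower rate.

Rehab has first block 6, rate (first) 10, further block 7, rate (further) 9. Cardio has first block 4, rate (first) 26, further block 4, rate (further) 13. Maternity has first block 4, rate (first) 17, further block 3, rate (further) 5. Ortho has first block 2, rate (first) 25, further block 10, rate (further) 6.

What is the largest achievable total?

314

Rank every tier by rate: Cardio/first 26 > Ortho/first 25 > Maternity/first 17 > Cardio/second 13 > Rehab/first 10 > Rehab/second 9 > Ortho/second 6 > Maternity/second 5.
Fill Cardio first block (4 at 26) — 14 left.
Fill Ortho first block (2 at 25) — 12 left.
Fill Maternity first block (4 at 17) — 8 left.
Cardio second at 13: fill all 4 — 4 left.
Rehab first at 10: only 4 left, fill 4.
Total = 26×4 + 25×2 + 17×4 + 13×4 + 10×4 = 314.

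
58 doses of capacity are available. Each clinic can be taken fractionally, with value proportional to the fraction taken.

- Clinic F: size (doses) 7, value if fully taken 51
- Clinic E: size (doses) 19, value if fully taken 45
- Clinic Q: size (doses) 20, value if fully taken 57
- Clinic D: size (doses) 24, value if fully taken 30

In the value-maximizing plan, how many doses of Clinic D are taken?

Sort by value density: Clinic F 51/7≈7.29, Clinic Q 57/20≈2.85, Clinic E 45/19≈2.37, Clinic D 30/24≈1.25.
Take all of Clinic F (7 doses, value 51) ; 51 doses left.
All 20 doses of Clinic Q fit (value 57) ; 31 remain.
Take all of Clinic E (19 doses, value 45) ; 12 doses left.
Only 12 doses remain; take 12/24 of Clinic D for value 30×12/24 = 15.

12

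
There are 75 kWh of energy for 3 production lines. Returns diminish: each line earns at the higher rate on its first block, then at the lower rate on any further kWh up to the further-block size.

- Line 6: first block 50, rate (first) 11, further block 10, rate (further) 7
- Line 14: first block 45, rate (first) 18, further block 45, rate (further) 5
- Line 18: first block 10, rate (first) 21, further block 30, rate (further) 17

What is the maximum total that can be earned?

Treat each block as its own option and order by rate: Line 18/T1 21 > Line 14/T1 18 > Line 18/T2 17 > Line 6/T1 11 > Line 6/T2 7 > Line 14/T2 5.
Line 18 T1 at 21: fill all 10 ; 65 left.
Line 14/T1 (18): +45 ; 20 left.
Line 18/T2: +20 of 30 at 17; pool empty.
Total = 21×10 + 18×45 + 17×20 = 1360.

1360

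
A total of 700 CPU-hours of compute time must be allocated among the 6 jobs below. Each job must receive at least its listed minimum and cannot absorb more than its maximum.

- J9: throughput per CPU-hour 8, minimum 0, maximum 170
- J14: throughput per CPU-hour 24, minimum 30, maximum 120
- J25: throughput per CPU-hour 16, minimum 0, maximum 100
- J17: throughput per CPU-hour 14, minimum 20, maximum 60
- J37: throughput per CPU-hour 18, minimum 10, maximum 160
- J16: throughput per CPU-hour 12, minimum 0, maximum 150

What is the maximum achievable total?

10880

Meeting every minimum uses 0+30+0+20+10+0 = 60 CPU-hours, leaving 640.
Rank by throughput per CPU-hour: J14 24 > J37 18 > J25 16 > J17 14 > J16 12 > J9 8.
J14 takes 90 more to reach its cap of 120 ; 550 left.
J37: +150 to 160 (cap) ; 400 left.
J25: +100 to 100 (cap) ; 300 left.
J17 takes 40 more to reach its cap of 60 ; 260 left.
J16 takes 150 more to reach its cap of 150 ; 110 left.
J9: +110 (room for 170) → 110. Pool exhausted.
Total = 8×110 + 24×120 + 16×100 + 14×60 + 18×160 + 12×150 = 10880.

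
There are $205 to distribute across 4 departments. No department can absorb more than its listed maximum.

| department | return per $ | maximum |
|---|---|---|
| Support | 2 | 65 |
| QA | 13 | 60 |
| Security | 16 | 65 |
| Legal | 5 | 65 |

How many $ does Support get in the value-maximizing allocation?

15

Rank by return per $: Security 16 > QA 13 > Legal 5 > Support 2.
Security takes 65 to reach its cap of 65 → 140 left.
Give QA 60 to hit its cap of 60 → 80 left.
Legal: +65 to 65 (cap) → 15 left.
Support has room for 65 but only 15 remain, so it gets 15.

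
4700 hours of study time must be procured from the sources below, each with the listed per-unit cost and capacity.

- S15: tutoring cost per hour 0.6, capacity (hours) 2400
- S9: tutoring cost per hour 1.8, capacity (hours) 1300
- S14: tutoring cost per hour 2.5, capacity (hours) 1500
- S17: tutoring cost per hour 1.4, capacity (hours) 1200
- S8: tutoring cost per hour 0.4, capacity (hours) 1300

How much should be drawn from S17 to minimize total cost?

Cheapest first:
S8 (0.4): use full 1300 — 3400 hours to go.
Take 2400 from S15 at 0.6 — need 1000 more.
S17 (1.4): take the remaining 1000 — done.
S9, S14: unused.

1000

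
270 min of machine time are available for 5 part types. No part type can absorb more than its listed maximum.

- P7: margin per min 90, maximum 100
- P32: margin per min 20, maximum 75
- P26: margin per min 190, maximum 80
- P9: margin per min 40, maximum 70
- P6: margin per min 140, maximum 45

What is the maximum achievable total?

Order the part types by margin per min: P26 190 > P6 140 > P7 90 > P9 40 > P32 20.
P26 takes 80 to reach its cap of 80 → 190 left.
P6 takes 45 to reach its cap of 45 → 145 left.
P7: +100 to 100 (cap) → 45 left.
P9 has room for 70 but only 45 remain, so it gets 45.
Total = 90×100 + 190×80 + 40×45 + 140×45 = 32300.

32300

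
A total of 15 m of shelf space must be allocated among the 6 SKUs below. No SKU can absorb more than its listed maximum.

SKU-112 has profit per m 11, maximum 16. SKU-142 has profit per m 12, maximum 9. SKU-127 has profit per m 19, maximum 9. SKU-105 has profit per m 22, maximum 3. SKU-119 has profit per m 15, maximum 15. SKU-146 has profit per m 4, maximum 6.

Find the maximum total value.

282

Rank by profit per m: SKU-105 22 > SKU-127 19 > SKU-119 15 > SKU-142 12 > SKU-112 11 > SKU-146 4.
SKU-105: +3 to 3 (cap) — 12 left.
SKU-127 takes 9 to reach its cap of 9 — 3 left.
SKU-119: +3 (room for 15) → 3. Pool exhausted.
Total = 19×9 + 22×3 + 15×3 = 282.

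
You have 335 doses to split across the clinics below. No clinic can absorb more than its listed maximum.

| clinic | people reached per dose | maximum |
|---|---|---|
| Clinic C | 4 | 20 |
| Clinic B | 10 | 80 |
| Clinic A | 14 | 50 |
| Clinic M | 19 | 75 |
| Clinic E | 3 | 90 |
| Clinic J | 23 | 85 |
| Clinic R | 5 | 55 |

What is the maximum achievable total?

Rank by people reached per dose: Clinic J 23 > Clinic M 19 > Clinic A 14 > Clinic B 10 > Clinic R 5 > Clinic C 4 > Clinic E 3.
Clinic J: +85 to 85 (cap) → 250 left.
Clinic M: +75 to 75 (cap) → 175 left.
Clinic A takes 50 to reach its cap of 50 → 125 left.
Clinic B: +80 to 80 (cap) → 45 left.
Only 45 left; Clinic R takes them to reach 45.
Total = 10×80 + 14×50 + 19×75 + 23×85 + 5×45 = 5105.

5105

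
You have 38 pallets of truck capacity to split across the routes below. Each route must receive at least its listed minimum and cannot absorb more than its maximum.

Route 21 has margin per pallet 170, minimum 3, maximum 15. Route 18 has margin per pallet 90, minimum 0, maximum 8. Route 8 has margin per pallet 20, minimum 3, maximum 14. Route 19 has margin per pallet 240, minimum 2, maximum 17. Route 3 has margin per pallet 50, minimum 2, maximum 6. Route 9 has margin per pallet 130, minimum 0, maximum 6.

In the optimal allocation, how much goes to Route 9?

1

Meeting every minimum uses 3+0+3+2+2+0 = 10 pallets, leaving 28.
Rank by margin per pallet: Route 19 240 > Route 21 170 > Route 9 130 > Route 18 90 > Route 3 50 > Route 8 20.
Give Route 19 15 more to hit its cap of 17 → 13 left.
Route 21 takes 12 more to reach its cap of 15 → 1 left.
Only 1 left; Route 9 takes them to reach 1.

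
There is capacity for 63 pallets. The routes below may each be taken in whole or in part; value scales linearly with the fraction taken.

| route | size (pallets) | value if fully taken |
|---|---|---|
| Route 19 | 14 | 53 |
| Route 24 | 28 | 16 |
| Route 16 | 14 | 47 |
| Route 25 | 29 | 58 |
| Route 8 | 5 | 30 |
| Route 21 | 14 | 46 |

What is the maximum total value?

Rank by value-to-size ratio: Route 8 30/5≈6, Route 19 53/14≈3.79, Route 16 47/14≈3.36, Route 21 46/14≈3.29, Route 25 58/29≈2, Route 24 16/28≈0.571.
Take all of Route 8 (5 pallets, value 30) — 58 pallets left.
All 14 pallets of Route 19 fit (value 53) — 44 remain.
Take all of Route 16 (14 pallets, value 47) — 30 pallets left.
Route 21: take in full, 14 pallets for value 46 — 16 left.
Fill the last 16 pallets with part of Route 25: 16/29 of it earns 32.
Total value = 208.

208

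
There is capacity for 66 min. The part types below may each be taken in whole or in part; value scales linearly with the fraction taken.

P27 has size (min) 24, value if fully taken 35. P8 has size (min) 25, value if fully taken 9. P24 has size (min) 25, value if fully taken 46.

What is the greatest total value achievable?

Rank by value-to-size ratio: P24 46/25≈1.84, P27 35/24≈1.46, P8 9/25≈0.36.
P24: take in full, 25 min for value 46 — 41 left.
Take all of P27 (24 min, value 35) — 17 min left.
Only 17 min remain; take 17/25 of P8 for value 9×17/25 = 6.12.
Total value = 87.12.

87.12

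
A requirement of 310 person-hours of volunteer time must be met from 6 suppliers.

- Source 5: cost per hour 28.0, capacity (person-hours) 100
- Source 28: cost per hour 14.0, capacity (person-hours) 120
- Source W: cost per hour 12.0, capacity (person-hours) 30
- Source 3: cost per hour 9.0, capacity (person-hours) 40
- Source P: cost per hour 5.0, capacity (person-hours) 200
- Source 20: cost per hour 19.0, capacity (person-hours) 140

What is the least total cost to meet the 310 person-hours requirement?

Cheapest first:
Source P (5.0): use full 200 → 110 person-hours to go.
Source 3 at 9.0: take all 40 person-hours → 70 still needed.
Source W (12.0): use full 30 → 40 person-hours to go.
Source 28 at 14.0: take 40 of its 120 → requirement met.
Source 20, Source 5: unused.
Cost = 200×5.0 + 40×9.0 + 30×12.0 + 40×14.0 = 2280.

2280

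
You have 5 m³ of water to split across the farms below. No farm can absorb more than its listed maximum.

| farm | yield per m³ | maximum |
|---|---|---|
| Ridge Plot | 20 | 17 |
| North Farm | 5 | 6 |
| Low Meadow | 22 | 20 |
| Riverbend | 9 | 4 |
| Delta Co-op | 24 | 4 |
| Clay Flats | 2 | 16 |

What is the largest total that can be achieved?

Highest yield per m³ first: Delta Co-op 24 > Low Meadow 22 > Ridge Plot 20 > Riverbend 9 > North Farm 5 > Clay Flats 2.
Delta Co-op: +4 to 4 (cap) → 1 left.
Low Meadow has room for 20 but only 1 remain, so it gets 1.
Total = 22×1 + 24×4 = 118.

118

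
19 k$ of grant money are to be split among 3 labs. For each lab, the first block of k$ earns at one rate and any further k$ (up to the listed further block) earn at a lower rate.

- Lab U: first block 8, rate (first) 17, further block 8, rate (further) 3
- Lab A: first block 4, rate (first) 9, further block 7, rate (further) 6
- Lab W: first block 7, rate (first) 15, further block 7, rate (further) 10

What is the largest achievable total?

Treat each block as its own option and order by rate: Lab U/tier1 17 > Lab W/tier1 15 > Lab W/tier2 10 > Lab A/tier1 9 > Lab A/tier2 6 > Lab U/tier2 3.
Fill Lab U tier1 block (8 at 17) — 11 left.
Lab W tier1 at 15: fill all 7 — 4 left.
Lab W tier2 at 10: only 4 left, fill 4.
Total = 17×8 + 15×7 + 10×4 = 281.

281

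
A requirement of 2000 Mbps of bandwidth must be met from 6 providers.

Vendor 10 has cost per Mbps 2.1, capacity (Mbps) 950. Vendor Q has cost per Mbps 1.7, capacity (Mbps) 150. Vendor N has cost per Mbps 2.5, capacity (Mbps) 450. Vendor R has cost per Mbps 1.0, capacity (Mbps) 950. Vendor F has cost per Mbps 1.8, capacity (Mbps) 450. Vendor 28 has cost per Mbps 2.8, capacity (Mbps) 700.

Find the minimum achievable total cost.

2960

Cheapest first:
Take 950 from Vendor R at 1.0 → need 1050 more.
Take 150 from Vendor Q at 1.7 → need 900 more.
Vendor F at 1.8: take all 450 Mbps → 450 still needed.
Vendor 10 at 2.1: take 450 of its 950 → requirement met.
Vendor N, Vendor 28: unused.
Cost = 950×1.0 + 150×1.7 + 450×1.8 + 450×2.1 = 2960.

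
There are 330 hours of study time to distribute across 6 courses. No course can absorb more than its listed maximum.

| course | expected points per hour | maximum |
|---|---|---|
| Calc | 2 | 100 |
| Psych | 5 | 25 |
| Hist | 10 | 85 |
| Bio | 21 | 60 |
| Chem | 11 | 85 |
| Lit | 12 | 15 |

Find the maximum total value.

3470

Highest expected points per hour first: Bio 21 > Lit 12 > Chem 11 > Hist 10 > Psych 5 > Calc 2.
Give Bio 60 to hit its cap of 60 ; 270 left.
Give Lit 15 to hit its cap of 15 ; 255 left.
Chem takes 85 to reach its cap of 85 ; 170 left.
Give Hist 85 to hit its cap of 85 ; 85 left.
Psych takes 25 to reach its cap of 25 ; 60 left.
Only 60 left; Calc takes them to reach 60.
Total = 2×60 + 5×25 + 10×85 + 21×60 + 11×85 + 12×15 = 3470.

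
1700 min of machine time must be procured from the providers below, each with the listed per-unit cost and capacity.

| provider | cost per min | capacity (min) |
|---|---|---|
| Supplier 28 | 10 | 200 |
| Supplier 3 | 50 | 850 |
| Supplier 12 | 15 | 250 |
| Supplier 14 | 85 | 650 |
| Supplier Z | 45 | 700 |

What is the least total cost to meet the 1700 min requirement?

Fill from the cheapest provider first.
Supplier 28 at 10: take all 200 min ; 1500 still needed.
Supplier 12 at 15: take all 250 min ; 1250 still needed.
Take 700 from Supplier Z at 45 ; need 550 more.
Take 550 from Supplier 3 at 50 to finish.
Supplier 14: unused.
Cost = 200×10 + 250×15 + 700×45 + 550×50 = 64750.

64750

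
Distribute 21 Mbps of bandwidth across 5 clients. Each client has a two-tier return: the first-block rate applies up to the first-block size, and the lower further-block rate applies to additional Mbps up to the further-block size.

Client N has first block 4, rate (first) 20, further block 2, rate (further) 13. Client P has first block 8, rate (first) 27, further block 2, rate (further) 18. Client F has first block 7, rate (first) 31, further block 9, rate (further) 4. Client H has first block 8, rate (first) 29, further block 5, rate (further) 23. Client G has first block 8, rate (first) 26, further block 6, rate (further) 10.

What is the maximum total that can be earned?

Order all 10 blocks by rate: Client F/tier1 31 > Client H/tier1 29 > Client P/tier1 27 > Client G/tier1 26 > Client H/tier2 23 > Client N/tier1 20 > Client P/tier2 18 > Client N/tier2 13 > Client G/tier2 10 > Client F/tier2 4.
Fill Client F tier1 block (7 at 31) — 14 left.
Fill Client H tier1 block (8 at 29) — 6 left.
Client P/tier1: +6 of 8 at 27; pool empty.
Total = 31×7 + 29×8 + 27×6 = 611.

611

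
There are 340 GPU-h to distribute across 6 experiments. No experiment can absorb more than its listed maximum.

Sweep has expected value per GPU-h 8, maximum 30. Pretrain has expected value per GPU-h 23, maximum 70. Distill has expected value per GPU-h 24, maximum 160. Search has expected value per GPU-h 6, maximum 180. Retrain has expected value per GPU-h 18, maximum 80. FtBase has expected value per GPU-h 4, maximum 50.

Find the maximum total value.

7130

Highest expected value per GPU-h first: Distill 24 > Pretrain 23 > Retrain 18 > Sweep 8 > Search 6 > FtBase 4.
Give Distill 160 to hit its cap of 160 → 180 left.
Pretrain: +70 to 70 (cap) → 110 left.
Retrain takes 80 to reach its cap of 80 → 30 left.
Give Sweep 30 to hit its cap of 30 → 0 left.
Total = 8×30 + 23×70 + 24×160 + 18×80 = 7130.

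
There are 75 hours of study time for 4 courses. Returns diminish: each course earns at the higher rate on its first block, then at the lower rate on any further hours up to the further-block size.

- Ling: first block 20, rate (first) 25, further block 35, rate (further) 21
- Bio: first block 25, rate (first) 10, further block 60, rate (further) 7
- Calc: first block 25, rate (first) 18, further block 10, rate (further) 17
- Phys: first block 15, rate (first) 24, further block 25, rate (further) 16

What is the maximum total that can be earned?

1685

Treat each block as its own option and order by rate: Ling/first 25 > Phys/first 24 > Ling/second 21 > Calc/first 18 > Calc/second 17 > Phys/second 16 > Bio/first 10 > Bio/second 7.
Ling/first (25): +20 → 55 left.
Fill Phys first block (15 at 24) → 40 left.
Ling/second (21): +35 → 5 left.
Calc/first: +5 of 25 at 18; pool empty.
Total = 25×20 + 24×15 + 21×35 + 18×5 = 1685.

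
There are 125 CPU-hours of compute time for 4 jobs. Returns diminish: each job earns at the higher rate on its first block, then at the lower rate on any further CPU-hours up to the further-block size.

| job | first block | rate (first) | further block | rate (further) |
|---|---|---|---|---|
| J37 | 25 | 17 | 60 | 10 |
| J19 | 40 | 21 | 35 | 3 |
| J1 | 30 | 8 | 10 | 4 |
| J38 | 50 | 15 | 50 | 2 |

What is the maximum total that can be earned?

Order all 8 blocks by rate: J19/first 21 > J37/first 17 > J38/first 15 > J37/second 10 > J1/first 8 > J1/second 4 > J19/second 3 > J38/second 2.
Fill J19 first block (40 at 21) → 85 left.
Fill J37 first block (25 at 17) → 60 left.
J38 first at 15: fill all 50 → 10 left.
J37/second: +10 of 60 at 10; pool empty.
Total = 21×40 + 17×25 + 15×50 + 10×10 = 2115.

2115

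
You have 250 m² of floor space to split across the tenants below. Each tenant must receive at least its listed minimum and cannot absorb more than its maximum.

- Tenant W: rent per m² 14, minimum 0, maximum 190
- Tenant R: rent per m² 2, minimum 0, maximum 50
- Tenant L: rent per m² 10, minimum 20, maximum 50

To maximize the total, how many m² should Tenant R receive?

10

Meeting every minimum uses 0+0+20 = 20 m², leaving 230.
Highest rent per m² first: Tenant W 14 > Tenant L 10 > Tenant R 2.
Tenant W takes 190 more to reach its cap of 190 → 40 left.
Tenant L takes 30 more to reach its cap of 50 → 10 left.
Tenant R: +10 (room for 50) → 10. Pool exhausted.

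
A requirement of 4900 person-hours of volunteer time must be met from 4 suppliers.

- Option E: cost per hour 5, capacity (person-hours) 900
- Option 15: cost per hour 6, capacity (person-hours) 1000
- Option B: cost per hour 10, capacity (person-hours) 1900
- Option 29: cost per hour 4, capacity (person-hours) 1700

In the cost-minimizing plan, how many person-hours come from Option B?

1300

Cheapest first:
Option 29 at 4: take all 1700 person-hours ; 3200 still needed.
Option E (5): use full 900 ; 2300 person-hours to go.
Option 15 at 6: take all 1000 person-hours ; 1300 still needed.
Option B at 10: take 1300 of its 1900 ; requirement met.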